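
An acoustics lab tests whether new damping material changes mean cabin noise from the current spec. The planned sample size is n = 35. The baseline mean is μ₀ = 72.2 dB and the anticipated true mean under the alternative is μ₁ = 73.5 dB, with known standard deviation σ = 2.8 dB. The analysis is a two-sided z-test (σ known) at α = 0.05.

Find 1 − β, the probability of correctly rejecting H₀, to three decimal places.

Power ≈ 0.784

Standardized effect: d = |μ₁ − μ₀| / σ = |73.5 − 72.2| / 2.8 = 0.4643
Noncentrality parameter: δ = d·√n = 0.4643 × √35 = 2.7468
Critical value for a two-sided test at α = 0.05: z_{α/2} = 1.960.
Power = Φ(δ − 1.960) + Φ(−δ − 1.960) = Φ(0.787) + Φ(-4.707) = 0.7843 + 0.0000 = 0.7843.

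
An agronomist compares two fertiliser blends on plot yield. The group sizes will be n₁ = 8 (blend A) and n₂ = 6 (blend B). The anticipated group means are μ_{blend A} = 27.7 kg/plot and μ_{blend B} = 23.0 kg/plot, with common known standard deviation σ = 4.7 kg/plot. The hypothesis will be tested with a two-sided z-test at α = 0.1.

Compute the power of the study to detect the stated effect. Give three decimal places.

Power ≈ 0.582

Standardized effect: d = |μ_{blend A} − μ_{blend B}| / σ = |27.7 − 23.0| / 4.7 = 1.0000
Noncentrality parameter: δ = d / √(1/n₁ + 1/n₂) = 1.0000 / √(1/8 + 1/6) = 1.8516
Critical value for a two-sided test at α = 0.1: z_{α/2} = 1.645.
Power = Φ(δ − 1.645) + Φ(−δ − 1.645) = Φ(0.207) + Φ(-3.496) = 0.5819 + 0.0002 = 0.5821.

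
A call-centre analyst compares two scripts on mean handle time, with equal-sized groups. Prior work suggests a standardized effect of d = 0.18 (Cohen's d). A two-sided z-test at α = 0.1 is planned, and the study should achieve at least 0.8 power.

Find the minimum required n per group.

For power 0.8 need Φ(δ − z_{0.05}) = 0.8, so δ = z_{0.05} + z_{0.20} = 1.645 + 0.842 = 2.486.
(Ignoring the negligible lower-tail rejection probability gives the usual closed-form inversion.)
δ = d·√(n/2) ⇒ n = 2(δ/d)² = 2 × (2.486 / 0.18)² = 381.64.
Round up to the next whole unit.

n = 382 per group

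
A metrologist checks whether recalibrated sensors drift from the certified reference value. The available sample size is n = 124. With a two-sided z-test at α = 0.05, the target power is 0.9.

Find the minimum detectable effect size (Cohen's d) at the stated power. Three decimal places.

d ≈ 0.291

Need Φ(δ − 1.960) = 0.9, so δ = 1.960 + 1.282 = 3.242.
(The second rejection-region term Φ(−δ − z_{α/2}) is negligible and dropped.)
δ = d·√n ⇒ d = δ/√n = 3.242/√124 = 0.2911.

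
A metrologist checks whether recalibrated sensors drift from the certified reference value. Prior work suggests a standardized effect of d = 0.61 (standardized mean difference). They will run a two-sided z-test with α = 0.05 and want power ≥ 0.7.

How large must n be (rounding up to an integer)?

For power 0.7 need Φ(δ − z_{0.025}) = 0.7, so δ = z_{0.025} + z_{0.30} = 1.960 + 0.524 = 2.484.
(For δ > 0 the lower-tail rejection region contributes negligibly to power, so the one-term inversion is standard.)
δ = d·√n ⇒ n = (δ/d)² = (2.484 / 0.61)² = 16.59.
Rounding up, n = 17.

n = 17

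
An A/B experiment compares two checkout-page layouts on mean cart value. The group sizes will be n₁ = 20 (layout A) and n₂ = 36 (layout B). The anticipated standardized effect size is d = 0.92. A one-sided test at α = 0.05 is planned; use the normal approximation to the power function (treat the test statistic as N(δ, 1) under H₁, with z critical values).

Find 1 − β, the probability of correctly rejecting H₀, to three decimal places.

Power ≈ 0.951

Noncentrality parameter: δ = d / √(1/n₁ + 1/n₂) = 0.92 / √(1/20 + 1/36) = 3.2988
Critical value for a one-sided test at α = 0.05: z_α = 1.645.
Power = P(Z > 1.645 − δ) = Φ(1.654) = 0.9509.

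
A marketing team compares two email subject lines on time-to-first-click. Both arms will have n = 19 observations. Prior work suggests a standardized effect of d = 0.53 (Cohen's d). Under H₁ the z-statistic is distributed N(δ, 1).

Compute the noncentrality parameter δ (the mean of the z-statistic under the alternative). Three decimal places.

δ ≈ 1.634

δ = d·√(n/2) = 0.53 × √(19/2) = 1.6336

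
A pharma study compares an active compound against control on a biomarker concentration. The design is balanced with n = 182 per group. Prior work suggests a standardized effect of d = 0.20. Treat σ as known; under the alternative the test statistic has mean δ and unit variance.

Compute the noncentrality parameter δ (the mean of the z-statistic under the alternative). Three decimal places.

The noncentrality parameter scales effect size by the design's sample-size factor: δ = d·√(n/2) = 0.20 × √(182/2) = 1.9079

δ ≈ 1.908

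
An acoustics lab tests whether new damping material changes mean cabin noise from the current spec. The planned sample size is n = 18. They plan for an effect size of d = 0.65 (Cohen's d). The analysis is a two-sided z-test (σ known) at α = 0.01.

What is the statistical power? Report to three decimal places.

Power ≈ 0.572

Noncentrality parameter: δ = d·√n = 0.65 × √18 = 2.7577
Two-sided α = 0.01 → critical value z_{0.005} = 2.576.
Power = Φ(δ − 2.576) + Φ(−δ − 2.576) = Φ(0.182) + Φ(-5.334) = 0.5722 + 0.0000 = 0.5722.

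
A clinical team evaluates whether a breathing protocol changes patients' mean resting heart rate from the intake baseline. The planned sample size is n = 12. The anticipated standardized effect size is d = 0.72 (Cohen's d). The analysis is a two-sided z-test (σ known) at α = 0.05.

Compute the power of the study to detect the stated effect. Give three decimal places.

Noncentrality parameter: δ = d·√n = 0.72 × √12 = 2.4942
Two-sided α = 0.05 → critical value z_{0.025} = 1.960.
Power = Φ(δ − 1.960) + Φ(−δ − 1.960) = Φ(0.534) + Φ(-4.454) = 0.7034 + 0.0000 = 0.7034.

Power ≈ 0.703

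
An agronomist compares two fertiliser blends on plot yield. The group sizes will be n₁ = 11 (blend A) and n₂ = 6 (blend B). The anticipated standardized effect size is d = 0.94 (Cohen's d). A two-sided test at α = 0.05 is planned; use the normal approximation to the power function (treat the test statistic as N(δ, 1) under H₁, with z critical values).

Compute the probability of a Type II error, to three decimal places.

β ≈ 0.543

Noncentrality parameter: δ = d / √(1/n₁ + 1/n₂) = 0.94 / √(1/11 + 1/6) = 1.8521
Two-sided α = 0.05 → critical value z_{0.025} = 1.960.
Power = Φ(δ − 1.960) + Φ(−δ − 1.960) = Φ(-0.108) + Φ(-3.812) = 0.4571 + 0.0001 = 0.4571.
Type II error: β = 1 − power = 1 − 0.4571 = 0.5429.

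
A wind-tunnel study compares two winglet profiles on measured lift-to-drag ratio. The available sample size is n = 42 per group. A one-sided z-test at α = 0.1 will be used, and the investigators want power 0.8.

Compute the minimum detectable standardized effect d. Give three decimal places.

d ≈ 0.463

Required noncentrality: δ = z_{0.1} + z_{0.20} = 1.282 + 0.842 = 2.123.
δ = d·√(n/2) ⇒ d = δ/√(n/2) = 2.123/√(42/2) = 0.4633.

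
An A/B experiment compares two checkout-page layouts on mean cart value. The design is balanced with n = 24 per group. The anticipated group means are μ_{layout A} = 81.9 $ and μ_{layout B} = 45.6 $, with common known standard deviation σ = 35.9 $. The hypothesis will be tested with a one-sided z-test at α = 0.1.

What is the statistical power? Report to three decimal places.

Power ≈ 0.987

Standardized effect: d = |μ_{layout A} − μ_{layout B}| / σ = |81.9 − 45.6| / 35.9 = 1.0111
Noncentrality parameter: δ = d·√(n/2) = 1.0111 × √(24/2) = 3.5027
One-sided α = 0.1 → critical value z_{0.1} = 1.282.
Power = P(Z > 1.282 − δ) = Φ(2.221) = 0.9868.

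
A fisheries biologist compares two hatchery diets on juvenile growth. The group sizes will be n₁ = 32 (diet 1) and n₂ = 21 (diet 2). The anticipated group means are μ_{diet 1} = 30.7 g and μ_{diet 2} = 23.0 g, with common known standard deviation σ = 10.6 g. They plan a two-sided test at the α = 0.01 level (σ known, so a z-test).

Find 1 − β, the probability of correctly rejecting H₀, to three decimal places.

Power ≈ 0.504

Standardized effect: d = |μ_{diet 1} − μ_{diet 2}| / σ = |30.7 − 23.0| / 10.6 = 0.7264
Noncentrality parameter: λ = d / √(1/n₁ + 1/n₂) = 0.7264 / √(1/32 + 1/21) = 2.5866
Two-sided α = 0.01 → critical value z_{0.005} = 2.576.
Power = Φ(λ − 2.576) + Φ(−λ − 2.576) = Φ(0.011) + Φ(-5.162) = 0.5043 + 0.0000 = 0.5043.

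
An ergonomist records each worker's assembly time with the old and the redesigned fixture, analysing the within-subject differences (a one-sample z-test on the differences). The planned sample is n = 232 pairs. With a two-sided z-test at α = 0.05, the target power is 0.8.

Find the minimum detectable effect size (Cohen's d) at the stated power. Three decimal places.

d ≈ 0.184

Required noncentrality: δ = z_{0.025} + z_{0.20} = 1.960 + 0.842 = 2.802.
(Lower-tail contribution to power is negligible for δ > 0.)
δ = d·√n ⇒ d = δ/√n = 2.802/√232 = 0.1839.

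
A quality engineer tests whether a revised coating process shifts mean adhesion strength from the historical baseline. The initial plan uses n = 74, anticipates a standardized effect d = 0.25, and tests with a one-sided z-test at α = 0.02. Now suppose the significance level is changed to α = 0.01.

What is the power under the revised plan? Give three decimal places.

Power ≈ 0.430

δ = d·√n = 0.25 × √74 = 2.1506 (unchanged). New critical value: z_{0.01} = 2.326.
Revised power = Φ(δ − 2.326) = Φ(-0.176) = 0.4302.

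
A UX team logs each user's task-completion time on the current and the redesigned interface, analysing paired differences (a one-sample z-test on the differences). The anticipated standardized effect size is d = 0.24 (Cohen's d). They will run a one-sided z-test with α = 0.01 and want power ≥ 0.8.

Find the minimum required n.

n = 175

Set Φ(δ − 2.326) = 0.8; then δ − 2.326 = Φ⁻¹(0.8) = 0.842, giving δ = 3.168.
δ = d·√n ⇒ n = (δ/d)² = (3.168 / 0.24)² = 174.24.
Round up to the next whole unit.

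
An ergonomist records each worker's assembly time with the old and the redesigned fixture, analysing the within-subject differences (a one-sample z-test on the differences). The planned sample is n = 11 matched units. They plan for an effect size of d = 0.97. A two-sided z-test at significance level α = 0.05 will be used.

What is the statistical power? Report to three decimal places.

Noncentrality parameter: δ = d·√n = 0.97 × √11 = 3.2171
Two-sided α = 0.05 → critical value z_{0.025} = 1.960.
Power = Φ(δ − 1.960) + Φ(−δ − 1.960) = Φ(1.257) + Φ(-5.177) = 0.8957 + 0.0000 = 0.8957.

Power ≈ 0.896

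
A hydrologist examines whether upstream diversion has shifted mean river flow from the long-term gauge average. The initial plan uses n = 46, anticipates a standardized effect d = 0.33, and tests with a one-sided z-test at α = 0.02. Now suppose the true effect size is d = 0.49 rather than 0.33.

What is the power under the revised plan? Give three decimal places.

Power ≈ 0.898

With d = 0.49: δ = d·√n = 0.49 × √46 = 3.3233. Critical value z_{0.02} = 2.054.
Revised power = Φ(δ − 2.054) = Φ(1.270) = 0.8979.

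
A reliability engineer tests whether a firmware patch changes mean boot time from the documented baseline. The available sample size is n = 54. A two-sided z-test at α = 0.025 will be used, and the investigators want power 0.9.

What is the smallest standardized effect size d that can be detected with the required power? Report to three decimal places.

d ≈ 0.479

Required noncentrality: δ = z_{0.0125} + z_{0.10} = 2.241 + 1.282 = 3.523.
(The second rejection-region term Φ(−δ − z_{α/2}) is negligible and dropped.)
δ = d·√n ⇒ d = δ/√n = 3.523/√54 = 0.4794.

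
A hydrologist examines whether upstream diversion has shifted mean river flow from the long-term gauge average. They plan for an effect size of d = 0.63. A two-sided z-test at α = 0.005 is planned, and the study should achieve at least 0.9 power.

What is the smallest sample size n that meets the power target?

For power 0.9 need Φ(δ − z_{0.0025}) = 0.9, so δ = z_{0.0025} + z_{0.10} = 2.807 + 1.282 = 4.089.
(The Φ(−δ − z_{α/2}) term is vanishingly small for δ > 0 and is dropped in the standard sample-size formula.)
δ = d·√n ⇒ n = (δ/d)² = (4.089 / 0.63)² = 42.12.
Round up to the next whole unit.

n = 43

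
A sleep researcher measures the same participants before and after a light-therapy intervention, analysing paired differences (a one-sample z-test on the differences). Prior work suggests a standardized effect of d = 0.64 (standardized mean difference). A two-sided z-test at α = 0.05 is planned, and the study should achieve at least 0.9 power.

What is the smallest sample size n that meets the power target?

Set Φ(δ − 1.960) = 0.9; then δ − 1.960 = Φ⁻¹(0.9) = 1.282, giving δ = 3.242.
(The Φ(−δ − z_{α/2}) term is vanishingly small for δ > 0 and is dropped in the standard sample-size formula.)
δ = d·√n ⇒ n = (δ/d)² = (3.242 / 0.64)² = 25.65.
Rounding up, n = 26.

n = 26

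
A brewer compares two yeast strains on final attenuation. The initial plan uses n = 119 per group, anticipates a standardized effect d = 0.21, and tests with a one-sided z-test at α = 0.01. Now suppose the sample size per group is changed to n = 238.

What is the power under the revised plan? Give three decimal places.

Power ≈ 0.486

With n = 238 per group: δ = d·√(n/2) = 0.21 × √(238/2) = 2.2908. Critical value z_{0.01} = 2.326.
Revised power = P(Z > 2.326 − δ) = Φ(-0.036) = 0.4858.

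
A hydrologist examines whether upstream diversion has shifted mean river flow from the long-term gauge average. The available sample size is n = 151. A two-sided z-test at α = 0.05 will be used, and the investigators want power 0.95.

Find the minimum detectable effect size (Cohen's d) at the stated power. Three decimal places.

d ≈ 0.293

Need Φ(δ − 1.960) = 0.95, so δ = 1.960 + 1.645 = 3.605.
(The second rejection-region term Φ(−δ − z_{α/2}) is negligible and dropped.)
δ = d·√n ⇒ d = δ/√n = 3.605/√151 = 0.2934.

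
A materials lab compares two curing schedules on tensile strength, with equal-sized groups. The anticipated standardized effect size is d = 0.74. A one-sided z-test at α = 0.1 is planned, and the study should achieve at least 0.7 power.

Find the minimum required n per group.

Set Φ(δ − 1.282) = 0.7; then δ − 1.282 = Φ⁻¹(0.7) = 0.524, giving δ = 1.806.
δ = d·√(n/2) ⇒ n = 2(δ/d)² = 2 × (1.806 / 0.74)² = 11.91.
Rounding up, n = 12 per group.

n = 12 per group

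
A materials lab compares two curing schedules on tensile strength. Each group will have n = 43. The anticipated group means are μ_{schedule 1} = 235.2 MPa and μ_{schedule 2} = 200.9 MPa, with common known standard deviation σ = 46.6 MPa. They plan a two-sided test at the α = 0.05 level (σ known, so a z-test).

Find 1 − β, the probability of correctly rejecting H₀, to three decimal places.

Power ≈ 0.927

Standardized effect: d = |μ_{schedule 1} − μ_{schedule 2}| / σ = |235.2 − 200.9| / 46.6 = 0.7361
Noncentrality parameter: δ = d·√(n/2) = 0.7361 × √(43/2) = 3.4129
Two-sided α = 0.05 → critical value z_{0.025} = 1.960.
Power = Φ(δ − 1.960) + Φ(−δ − 1.960) = Φ(1.453) + Φ(-5.373) = 0.9269 + 0.0000 = 0.9269.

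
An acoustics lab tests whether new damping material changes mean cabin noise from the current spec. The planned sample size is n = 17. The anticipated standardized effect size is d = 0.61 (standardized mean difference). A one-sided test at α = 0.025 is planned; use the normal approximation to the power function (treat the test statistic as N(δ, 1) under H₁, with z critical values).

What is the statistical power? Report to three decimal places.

Noncentrality parameter: δ = d·√n = 0.61 × √17 = 2.5151
Critical value for a one-sided test at α = 0.025: z_α = 1.960.
Power = Φ(δ − 1.960) = Φ(0.555) = 0.7106.

Power ≈ 0.711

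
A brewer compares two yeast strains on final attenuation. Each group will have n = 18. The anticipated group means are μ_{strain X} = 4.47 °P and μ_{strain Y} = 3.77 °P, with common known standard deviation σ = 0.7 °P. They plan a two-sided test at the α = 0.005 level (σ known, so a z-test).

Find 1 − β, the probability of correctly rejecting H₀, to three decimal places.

Power ≈ 0.577

Standardized effect: d = |μ_{strain X} − μ_{strain Y}| / σ = |4.47 − 3.77| / 0.7 = 1.0000
Noncentrality parameter: δ = d·√(n/2) = 1.0000 × √(18/2) = 3.0000
Critical value for a two-sided test at α = 0.005: z_{α/2} = 2.807.
Power = Φ(δ − 2.807) + Φ(−δ − 2.807) = Φ(0.193) + Φ(-5.807) = 0.5765 + 0.0000 = 0.5765.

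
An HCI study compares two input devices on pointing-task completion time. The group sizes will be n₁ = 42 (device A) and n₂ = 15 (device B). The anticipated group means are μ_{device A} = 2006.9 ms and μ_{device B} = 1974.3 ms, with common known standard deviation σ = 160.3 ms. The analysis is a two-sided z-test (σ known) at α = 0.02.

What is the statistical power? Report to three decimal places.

Standardized effect: d = |μ_{device A} − μ_{device B}| / σ = |2006.9 − 1974.3| / 160.3 = 0.2034
Noncentrality parameter: δ = d / √(1/n₁ + 1/n₂) = 0.2034 / √(1/42 + 1/15) = 0.6761
Critical value for a two-sided test at α = 0.02: z_{α/2} = 2.326.
Power = Φ(δ − 2.326) + Φ(−δ − 2.326) = Φ(-1.650) + Φ(-3.002) = 0.0494 + 0.0013 = 0.0508.

Power ≈ 0.051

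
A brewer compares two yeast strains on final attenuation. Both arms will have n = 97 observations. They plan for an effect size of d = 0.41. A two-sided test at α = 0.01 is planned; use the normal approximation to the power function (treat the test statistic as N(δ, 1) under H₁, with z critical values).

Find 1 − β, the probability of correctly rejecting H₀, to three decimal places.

Noncentrality parameter: δ = d·√(n/2) = 0.41 × √(97/2) = 2.8553
Two-sided α = 0.01 → critical value z_{0.005} = 2.576.
Power = Φ(δ − 2.576) + Φ(−δ − 2.576) = Φ(0.279) + Φ(-5.431) = 0.6101 + 0.0000 = 0.6101.

Power ≈ 0.610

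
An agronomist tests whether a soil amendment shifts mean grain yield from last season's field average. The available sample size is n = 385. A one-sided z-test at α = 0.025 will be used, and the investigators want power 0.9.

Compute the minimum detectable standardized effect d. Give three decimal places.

d ≈ 0.165

Required noncentrality: δ = z_{0.025} + z_{0.10} = 1.960 + 1.282 = 3.242.
δ = d·√n ⇒ d = δ/√n = 3.242/√385 = 0.1652.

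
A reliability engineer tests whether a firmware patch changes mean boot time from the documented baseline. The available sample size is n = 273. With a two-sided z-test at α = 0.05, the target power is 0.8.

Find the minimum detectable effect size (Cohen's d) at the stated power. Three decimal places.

d ≈ 0.170

Required noncentrality: δ = z_{0.025} + z_{0.20} = 1.960 + 0.842 = 2.802.
(The second rejection-region term Φ(−δ − z_{α/2}) is negligible and dropped.)
δ = d·√n ⇒ d = δ/√n = 2.802/√273 = 0.1696.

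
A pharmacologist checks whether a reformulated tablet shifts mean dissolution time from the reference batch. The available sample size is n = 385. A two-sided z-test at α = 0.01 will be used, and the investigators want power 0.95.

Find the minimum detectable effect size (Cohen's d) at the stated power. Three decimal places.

d ≈ 0.215

Required noncentrality: δ = z_{0.005} + z_{0.05} = 2.576 + 1.645 = 4.221.
(The second rejection-region term Φ(−δ − z_{α/2}) is negligible and dropped.)
δ = d·√n ⇒ d = δ/√n = 4.221/√385 = 0.2151.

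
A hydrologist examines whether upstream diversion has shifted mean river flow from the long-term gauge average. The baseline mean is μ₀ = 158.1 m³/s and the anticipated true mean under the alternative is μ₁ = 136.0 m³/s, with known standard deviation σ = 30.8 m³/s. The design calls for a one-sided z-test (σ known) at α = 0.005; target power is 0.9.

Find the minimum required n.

n = 29

Standardized effect: d = |μ₁ − μ₀| / σ = |136.0 − 158.1| / 30.8 = 0.7175
For power 0.9 need Φ(δ − z_{0.005}) = 0.9, so δ = z_{0.005} + z_{0.10} = 2.576 + 1.282 = 3.857.
δ = d·√n ⇒ n = (δ/d)² = (3.857 / 0.7175)² = 28.90.
Rounding up, n = 29.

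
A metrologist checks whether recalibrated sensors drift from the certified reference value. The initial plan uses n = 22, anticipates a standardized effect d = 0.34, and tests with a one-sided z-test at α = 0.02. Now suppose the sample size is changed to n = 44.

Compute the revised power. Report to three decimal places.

With n = 44: δ = d·√n = 0.34 × √44 = 2.2553. Critical value z_{0.02} = 2.054.
Revised power = P(Z > 2.054 − δ) = Φ(0.202) = 0.5799.

Power ≈ 0.580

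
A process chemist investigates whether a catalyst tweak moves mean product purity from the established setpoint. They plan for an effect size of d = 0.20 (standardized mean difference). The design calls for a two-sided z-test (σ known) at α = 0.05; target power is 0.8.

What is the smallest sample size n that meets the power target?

For power 0.8 need Φ(δ − z_{0.025}) = 0.8, so δ = z_{0.025} + z_{0.20} = 1.960 + 0.842 = 2.802.
(Ignoring the negligible lower-tail rejection probability gives the usual closed-form inversion.)
δ = d·√n ⇒ n = (δ/d)² = (2.802 / 0.20)² = 196.22.
Rounding up, n = 197.

n = 197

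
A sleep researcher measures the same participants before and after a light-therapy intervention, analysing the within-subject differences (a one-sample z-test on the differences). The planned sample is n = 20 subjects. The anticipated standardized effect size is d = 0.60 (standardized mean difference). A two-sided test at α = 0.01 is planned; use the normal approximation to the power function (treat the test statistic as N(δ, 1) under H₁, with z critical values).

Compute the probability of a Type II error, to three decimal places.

β ≈ 0.457

Noncentrality parameter: δ = d·√n = 0.60 × √20 = 2.6833
Critical value for a two-sided test at α = 0.01: z_{α/2} = 2.576.
Power = Φ(δ − 2.576) + Φ(−δ − 2.576) = Φ(0.107) + Φ(-5.259) = 0.5428 + 0.0000 = 0.5428.
Type II error: β = 1 − power = 1 − 0.5428 = 0.4572.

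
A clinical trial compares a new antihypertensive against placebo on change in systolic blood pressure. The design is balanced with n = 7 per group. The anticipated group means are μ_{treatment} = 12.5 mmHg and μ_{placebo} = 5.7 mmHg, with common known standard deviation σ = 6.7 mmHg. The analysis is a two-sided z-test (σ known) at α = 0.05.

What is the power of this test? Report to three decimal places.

Power ≈ 0.476

Standardized effect: d = |μ_{treatment} − μ_{placebo}| / σ = |12.5 − 5.7| / 6.7 = 1.0149
Noncentrality parameter: δ = d·√(n/2) = 1.0149 × √(7/2) = 1.8988
Two-sided α = 0.05 → critical value z_{0.025} = 1.960.
Power = Φ(δ − 1.960) + Φ(−δ − 1.960) = Φ(-0.061) + Φ(-3.859) = 0.4756 + 0.0001 = 0.4757.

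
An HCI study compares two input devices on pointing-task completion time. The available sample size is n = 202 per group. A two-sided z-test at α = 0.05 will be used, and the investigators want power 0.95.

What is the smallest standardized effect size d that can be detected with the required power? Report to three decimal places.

d ≈ 0.359

Required noncentrality: δ = z_{0.025} + z_{0.05} = 1.960 + 1.645 = 3.605.
(Lower-tail contribution to power is negligible for δ > 0.)
δ = d·√(n/2) ⇒ d = δ/√(n/2) = 3.605/√(202/2) = 0.3587.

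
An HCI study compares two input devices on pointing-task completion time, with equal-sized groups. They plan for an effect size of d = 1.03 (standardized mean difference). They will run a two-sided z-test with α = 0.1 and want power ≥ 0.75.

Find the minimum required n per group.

n = 11 per group

For power 0.75 need Φ(δ − z_{0.05}) = 0.75, so δ = z_{0.05} + z_{0.25} = 1.645 + 0.674 = 2.319.
(For δ > 0 the lower-tail rejection region contributes negligibly to power, so the one-term inversion is standard.)
δ = d·√(n/2) ⇒ n = 2(δ/d)² = 2 × (2.319 / 1.03)² = 10.14.
Round up to the next whole unit.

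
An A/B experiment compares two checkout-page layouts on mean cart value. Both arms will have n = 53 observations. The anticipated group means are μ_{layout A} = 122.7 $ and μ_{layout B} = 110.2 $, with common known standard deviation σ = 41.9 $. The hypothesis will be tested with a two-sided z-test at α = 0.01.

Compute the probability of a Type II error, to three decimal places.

Standardized effect: d = |μ_{layout A} − μ_{layout B}| / σ = |122.7 − 110.2| / 41.9 = 0.2983
Noncentrality parameter: δ = d·√(n/2) = 0.2983 × √(53/2) = 1.5357
Critical value for a two-sided test at α = 0.01: z_{α/2} = 2.576.
Power = Φ(δ − 2.576) + Φ(−δ − 2.576) = Φ(-1.040) + Φ(-4.112) = 0.1492 + 0.0000 = 0.1492.
Type II error: β = 1 − power = 1 − 0.1492 = 0.8508.

β ≈ 0.851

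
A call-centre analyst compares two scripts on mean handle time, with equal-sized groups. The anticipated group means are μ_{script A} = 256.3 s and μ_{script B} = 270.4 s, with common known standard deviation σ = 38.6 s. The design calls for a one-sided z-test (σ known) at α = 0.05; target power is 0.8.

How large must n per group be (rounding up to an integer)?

Standardized effect: d = |μ_{script A} − μ_{script B}| / σ = |256.3 − 270.4| / 38.6 = 0.3653
For power 0.8 need Φ(δ − z_{0.05}) = 0.8, so δ = z_{0.05} + z_{0.20} = 1.645 + 0.842 = 2.486.
δ = d·√(n/2) ⇒ n = 2(δ/d)² = 2 × (2.486 / 0.3653)² = 92.67.
Round up to the next whole unit.

n = 93 per group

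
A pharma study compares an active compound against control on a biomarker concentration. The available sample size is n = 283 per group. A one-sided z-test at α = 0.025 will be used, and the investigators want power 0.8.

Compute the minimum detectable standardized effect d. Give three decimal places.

Need Φ(δ − 1.960) = 0.8, so δ = 1.960 + 0.842 = 2.802.
δ = d·√(n/2) ⇒ d = δ/√(n/2) = 2.802/√(283/2) = 0.2355.

d ≈ 0.236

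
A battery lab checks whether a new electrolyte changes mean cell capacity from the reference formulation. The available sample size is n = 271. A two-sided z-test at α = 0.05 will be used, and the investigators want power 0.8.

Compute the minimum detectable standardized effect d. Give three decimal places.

d ≈ 0.170

Required noncentrality: δ = z_{0.025} + z_{0.20} = 1.960 + 0.842 = 2.802.
(Lower-tail contribution to power is negligible for δ > 0.)
δ = d·√n ⇒ d = δ/√n = 2.802/√271 = 0.1702.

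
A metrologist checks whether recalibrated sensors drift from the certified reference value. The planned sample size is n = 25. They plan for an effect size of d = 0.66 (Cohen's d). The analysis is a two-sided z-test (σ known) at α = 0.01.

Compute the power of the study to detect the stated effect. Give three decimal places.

Noncentrality parameter: δ = d·√n = 0.66 × √25 = 3.3000
Critical value for a two-sided test at α = 0.01: z_{α/2} = 2.576.
Power = Φ(δ − 2.576) + Φ(−δ − 2.576) = Φ(0.724) + Φ(-5.876) = 0.7655 + 0.0000 = 0.7655.

Power ≈ 0.766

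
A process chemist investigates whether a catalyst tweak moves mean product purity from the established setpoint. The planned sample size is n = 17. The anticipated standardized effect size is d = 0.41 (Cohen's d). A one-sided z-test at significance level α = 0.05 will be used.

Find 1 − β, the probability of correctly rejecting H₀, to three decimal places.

Noncentrality parameter: δ = d·√n = 0.41 × √17 = 1.6905
Critical value for a one-sided test at α = 0.05: z_α = 1.645.
Power = Φ(δ − 1.645) = Φ(0.046) = 0.5182.

Power ≈ 0.518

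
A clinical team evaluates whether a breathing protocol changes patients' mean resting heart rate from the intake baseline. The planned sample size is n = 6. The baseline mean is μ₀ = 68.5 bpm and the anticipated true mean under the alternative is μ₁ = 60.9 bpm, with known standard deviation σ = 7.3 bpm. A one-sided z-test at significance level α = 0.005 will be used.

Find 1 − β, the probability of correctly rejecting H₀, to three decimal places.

Standardized effect: d = |μ₁ − μ₀| / σ = |60.9 − 68.5| / 7.3 = 1.0411
Noncentrality parameter: δ = d·√n = 1.0411 × √6 = 2.5502
Critical value for a one-sided test at α = 0.005: z_α = 2.576.
Power = P(Z > 2.576 − δ) = Φ(-0.026) = 0.4898.

Power ≈ 0.490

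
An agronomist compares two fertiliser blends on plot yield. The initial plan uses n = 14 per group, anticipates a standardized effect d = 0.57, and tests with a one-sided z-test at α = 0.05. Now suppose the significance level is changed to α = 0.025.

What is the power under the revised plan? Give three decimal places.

δ = d·√(n/2) = 0.57 × √(14/2) = 1.5081 (unchanged). New critical value: z_{0.025} = 1.960.
Revised power = Φ(δ − 1.960) = Φ(-0.452) = 0.3257.

Power ≈ 0.326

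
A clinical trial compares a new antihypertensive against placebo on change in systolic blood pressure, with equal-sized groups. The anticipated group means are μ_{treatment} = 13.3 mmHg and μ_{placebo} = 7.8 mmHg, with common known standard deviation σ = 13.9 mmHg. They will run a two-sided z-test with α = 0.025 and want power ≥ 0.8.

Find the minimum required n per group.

Standardized effect: d = |μ_{treatment} − μ_{placebo}| / σ = |13.3 − 7.8| / 13.9 = 0.3957
Set Φ(δ − 2.241) = 0.8; then δ − 2.241 = Φ⁻¹(0.8) = 0.842, giving δ = 3.083.
(For δ > 0 the lower-tail rejection region contributes negligibly to power, so the one-term inversion is standard.)
δ = d·√(n/2) ⇒ n = 2(δ/d)² = 2 × (3.083 / 0.3957)² = 121.42.
Round up to the next whole unit.

n = 122 per group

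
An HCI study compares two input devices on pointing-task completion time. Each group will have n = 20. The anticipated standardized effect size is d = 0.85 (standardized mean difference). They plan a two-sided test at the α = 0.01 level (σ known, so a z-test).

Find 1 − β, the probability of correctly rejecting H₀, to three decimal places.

Power ≈ 0.545

Noncentrality parameter: δ = d·√(n/2) = 0.85 × √(20/2) = 2.6879
Critical value for a two-sided test at α = 0.01: z_{α/2} = 2.576.
Power = Φ(δ − 2.576) + Φ(−δ − 2.576) = Φ(0.112) + Φ(-5.264) = 0.5446 + 0.0000 = 0.5446.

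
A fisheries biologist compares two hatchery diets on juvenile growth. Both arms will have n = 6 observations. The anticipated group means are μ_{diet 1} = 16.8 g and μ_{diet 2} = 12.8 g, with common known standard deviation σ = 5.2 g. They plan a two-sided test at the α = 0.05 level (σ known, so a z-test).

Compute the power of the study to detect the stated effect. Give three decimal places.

Power ≈ 0.266

Standardized effect: d = |μ_{diet 1} − μ_{diet 2}| / σ = |16.8 − 12.8| / 5.2 = 0.7692
Noncentrality parameter: δ = d·√(n/2) = 0.7692 × √(6/2) = 1.3323
Two-sided α = 0.05 → critical value z_{0.025} = 1.960.
Power = Φ(δ − 1.960) + Φ(−δ − 1.960) = Φ(-0.628) + Φ(-3.292) = 0.2651 + 0.0005 = 0.2656.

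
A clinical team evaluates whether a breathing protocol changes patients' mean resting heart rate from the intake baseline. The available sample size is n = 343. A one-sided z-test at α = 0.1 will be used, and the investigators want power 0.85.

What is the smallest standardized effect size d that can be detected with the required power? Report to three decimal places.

Need Φ(δ − 1.282) = 0.85, so δ = 1.282 + 1.036 = 2.318.
δ = d·√n ⇒ d = δ/√n = 2.318/√343 = 0.1252.

d ≈ 0.125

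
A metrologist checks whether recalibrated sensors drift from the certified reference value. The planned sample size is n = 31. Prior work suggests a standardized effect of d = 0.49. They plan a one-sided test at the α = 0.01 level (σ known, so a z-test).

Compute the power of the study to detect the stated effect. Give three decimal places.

Power ≈ 0.656

Noncentrality parameter: δ = d·√n = 0.49 × √31 = 2.7282
One-sided α = 0.01 → critical value z_{0.01} = 2.326.
Power = P(Z > 2.326 − δ) = Φ(0.402) = 0.6561.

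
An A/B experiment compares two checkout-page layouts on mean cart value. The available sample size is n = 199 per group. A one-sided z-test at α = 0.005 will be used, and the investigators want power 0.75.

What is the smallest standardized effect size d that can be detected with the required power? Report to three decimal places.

d ≈ 0.326

Required noncentrality: δ = z_{0.005} + z_{0.25} = 2.576 + 0.674 = 3.250.
δ = d·√(n/2) ⇒ d = δ/√(n/2) = 3.250/√(199/2) = 0.3258.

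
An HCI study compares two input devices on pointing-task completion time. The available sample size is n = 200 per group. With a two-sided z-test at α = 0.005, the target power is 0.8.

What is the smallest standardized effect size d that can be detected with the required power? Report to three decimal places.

d ≈ 0.365

Required noncentrality: δ = z_{0.0025} + z_{0.20} = 2.807 + 0.842 = 3.649.
(Lower-tail contribution to power is negligible for δ > 0.)
δ = d·√(n/2) ⇒ d = δ/√(n/2) = 3.649/√(200/2) = 0.3649.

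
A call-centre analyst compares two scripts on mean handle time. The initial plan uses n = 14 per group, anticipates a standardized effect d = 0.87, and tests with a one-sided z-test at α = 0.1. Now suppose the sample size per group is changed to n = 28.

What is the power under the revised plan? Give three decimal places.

With n = 28 per group: δ = d·√(n/2) = 0.87 × √(28/2) = 3.2552. Critical value z_{0.1} = 1.282.
Revised power = P(Z > 1.282 − δ) = Φ(1.974) = 0.9758.

Power ≈ 0.976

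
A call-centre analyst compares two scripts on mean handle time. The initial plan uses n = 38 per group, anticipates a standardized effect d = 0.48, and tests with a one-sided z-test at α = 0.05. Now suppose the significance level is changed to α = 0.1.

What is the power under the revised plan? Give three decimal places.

δ = d·√(n/2) = 0.48 × √(38/2) = 2.0923 (unchanged). New critical value: z_{0.1} = 1.282.
Revised power = P(Z > 1.282 − δ) = Φ(0.811) = 0.7912.

Power ≈ 0.791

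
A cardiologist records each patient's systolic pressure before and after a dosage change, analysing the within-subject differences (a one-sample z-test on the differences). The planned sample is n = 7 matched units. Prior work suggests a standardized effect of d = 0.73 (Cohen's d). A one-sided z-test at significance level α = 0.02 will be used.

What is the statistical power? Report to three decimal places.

Power ≈ 0.451

Noncentrality parameter: λ = d·√n = 0.73 × √7 = 1.9314
One-sided α = 0.02 → critical value z_{0.02} = 2.054.
Power = P(Z > 2.054 − λ) = Φ(-0.122) = 0.4513.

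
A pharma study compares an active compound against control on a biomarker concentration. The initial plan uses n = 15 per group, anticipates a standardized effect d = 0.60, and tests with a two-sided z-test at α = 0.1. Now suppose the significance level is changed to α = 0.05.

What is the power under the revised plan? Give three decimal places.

δ = d·√(n/2) = 0.60 × √(15/2) = 1.6432 (unchanged). New critical value: z_{0.025} = 1.960.
Revised power = Φ(δ − 1.960) + Φ(−δ − 1.960) = Φ(-0.317) + Φ(-3.603) = 0.3757 + 0.0002 = 0.3759.

Power ≈ 0.376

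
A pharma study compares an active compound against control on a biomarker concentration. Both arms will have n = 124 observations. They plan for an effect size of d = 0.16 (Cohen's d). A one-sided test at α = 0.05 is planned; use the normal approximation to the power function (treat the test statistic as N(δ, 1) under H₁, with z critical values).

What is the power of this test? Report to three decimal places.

Power ≈ 0.350

Noncentrality parameter: λ = d·√(n/2) = 0.16 × √(124/2) = 1.2598
One-sided α = 0.05 → critical value z_{0.05} = 1.645.
Power = Φ(λ − 1.645) = Φ(-0.385) = 0.3501.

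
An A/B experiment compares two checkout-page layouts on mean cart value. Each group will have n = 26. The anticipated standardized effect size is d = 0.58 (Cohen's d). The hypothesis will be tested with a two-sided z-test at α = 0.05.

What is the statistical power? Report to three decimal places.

Noncentrality parameter: δ = d·√(n/2) = 0.58 × √(26/2) = 2.0912
Two-sided α = 0.05 → critical value z_{0.025} = 1.960.
Power = Φ(δ − 1.960) + Φ(−δ − 1.960) = Φ(0.131) + Φ(-4.051) = 0.5522 + 0.0000 = 0.5522.

Power ≈ 0.552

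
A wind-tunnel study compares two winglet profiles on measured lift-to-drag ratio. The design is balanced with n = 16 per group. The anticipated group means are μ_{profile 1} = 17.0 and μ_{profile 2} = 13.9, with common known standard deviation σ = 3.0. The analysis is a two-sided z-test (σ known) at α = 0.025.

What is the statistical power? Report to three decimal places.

Power ≈ 0.752

Standardized effect: d = |μ_{profile 1} − μ_{profile 2}| / σ = |17.0 − 13.9| / 3.0 = 1.0333
Noncentrality parameter: δ = d·√(n/2) = 1.0333 × √(16/2) = 2.9227
Critical value for a two-sided test at α = 0.025: z_{α/2} = 2.241.
Power = Φ(δ − 2.241) + Φ(−δ − 2.241) = Φ(0.681) + Φ(-5.164) = 0.7522 + 0.0000 = 0.7522.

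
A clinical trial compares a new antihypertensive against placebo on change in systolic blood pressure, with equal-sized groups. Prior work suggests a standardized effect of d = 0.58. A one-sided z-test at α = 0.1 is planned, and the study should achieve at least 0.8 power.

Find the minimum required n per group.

n = 27 per group

For power 0.8 need Φ(δ − z_{0.1}) = 0.8, so δ = z_{0.1} + z_{0.20} = 1.282 + 0.842 = 2.123.
δ = d·√(n/2) ⇒ n = 2(δ/d)² = 2 × (2.123 / 0.58)² = 26.80.
Round up to the next whole unit.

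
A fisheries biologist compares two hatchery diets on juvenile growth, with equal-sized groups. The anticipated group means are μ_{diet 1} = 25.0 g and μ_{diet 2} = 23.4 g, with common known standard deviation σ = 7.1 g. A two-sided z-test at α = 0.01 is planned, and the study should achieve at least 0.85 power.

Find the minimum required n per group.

n = 514 per group

Standardized effect: d = |μ_{diet 1} − μ_{diet 2}| / σ = |25.0 − 23.4| / 7.1 = 0.2254
For power 0.85 need Φ(δ − z_{0.005}) = 0.85, so δ = z_{0.005} + z_{0.15} = 2.576 + 1.036 = 3.612.
(The Φ(−δ − z_{α/2}) term is vanishingly small for δ > 0 and is dropped in the standard sample-size formula.)
δ = d·√(n/2) ⇒ n = 2(δ/d)² = 2 × (3.612 / 0.2254)² = 513.88.
Rounding up, n = 514 per group.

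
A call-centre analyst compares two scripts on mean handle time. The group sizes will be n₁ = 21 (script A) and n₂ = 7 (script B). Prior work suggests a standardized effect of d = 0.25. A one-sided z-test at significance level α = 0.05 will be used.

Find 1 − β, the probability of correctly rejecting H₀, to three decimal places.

Power ≈ 0.142

Noncentrality parameter: δ = d / √(1/n₁ + 1/n₂) = 0.25 / √(1/21 + 1/7) = 0.5728
Critical value for a one-sided test at α = 0.05: z_α = 1.645.
Power = P(Z > 1.645 − δ) = Φ(-1.072) = 0.1419.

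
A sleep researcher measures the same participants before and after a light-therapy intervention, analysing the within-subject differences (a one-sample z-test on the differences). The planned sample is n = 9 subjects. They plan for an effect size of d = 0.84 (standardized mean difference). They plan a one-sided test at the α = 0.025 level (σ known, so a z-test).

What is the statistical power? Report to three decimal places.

Noncentrality parameter: δ = d·√n = 0.84 × √9 = 2.5200
One-sided α = 0.025 → critical value z_{0.025} = 1.960.
Power = Φ(δ − 1.960) = Φ(0.560) = 0.7123.

Power ≈ 0.712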